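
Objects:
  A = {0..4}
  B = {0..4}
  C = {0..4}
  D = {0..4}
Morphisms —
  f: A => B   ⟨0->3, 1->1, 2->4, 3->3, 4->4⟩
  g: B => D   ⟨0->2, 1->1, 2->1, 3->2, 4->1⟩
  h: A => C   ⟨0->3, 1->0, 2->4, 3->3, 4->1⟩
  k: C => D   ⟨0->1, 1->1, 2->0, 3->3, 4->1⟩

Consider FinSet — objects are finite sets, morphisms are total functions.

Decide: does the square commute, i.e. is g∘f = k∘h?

1) trace f;g:
  0 f=>3 g=>2
  1 f=>1 g=>1
  2 f=>4 g=>1
  3 f=>3 g=>2
  4 f=>4 g=>1
  composite₁ = ⟨0->2, 1->1, 2->1, 3->2, 4->1⟩
2) trace h;k:
  0 h=>3 k=>3
  1 h=>0 k=>1
  2 h=>4 k=>1
  3 h=>3 k=>3
  4 h=>1 k=>1
  composite₂ = ⟨0->3, 1->1, 2->1, 3->3, 4->1⟩
Equal? distinct morphisms ✗

Answer: DOES NOT COMMUTE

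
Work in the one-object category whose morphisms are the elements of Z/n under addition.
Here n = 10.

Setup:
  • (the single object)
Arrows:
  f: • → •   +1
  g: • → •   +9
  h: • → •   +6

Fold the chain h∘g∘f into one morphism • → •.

  0 +1≡1 +9≡0 +6≡6  (mod 10)
composite: +6

Answer: +6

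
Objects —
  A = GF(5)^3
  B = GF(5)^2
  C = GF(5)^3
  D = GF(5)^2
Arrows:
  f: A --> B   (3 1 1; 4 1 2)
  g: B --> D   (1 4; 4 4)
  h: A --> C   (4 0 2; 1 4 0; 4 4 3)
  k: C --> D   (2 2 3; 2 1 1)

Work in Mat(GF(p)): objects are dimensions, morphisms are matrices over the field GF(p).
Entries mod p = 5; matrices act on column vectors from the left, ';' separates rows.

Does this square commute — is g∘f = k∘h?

Answer: DOES NOT COMMUTE

Work:
Along f;g (path 1):
  e0=[1,0,0] f-->[3,4] g-->[4,3]
  e1=[0,1,0] f-->[1,1] g-->[0,3]
  e2=[0,0,1] f-->[1,2] g-->[4,2]
  ⟦path⟧₁ = (4 0 4; 3 3 2)
Along h;k (path 2):
  e0=[1,0,0] h-->[4,1,4] k-->[2,3]
  e1=[0,1,0] h-->[0,4,4] k-->[0,3]
  e2=[0,0,1] h-->[2,0,3] k-->[3,2]
  ⟦path⟧₂ = (2 0 3; 3 3 2)
Equal? NO — does not commute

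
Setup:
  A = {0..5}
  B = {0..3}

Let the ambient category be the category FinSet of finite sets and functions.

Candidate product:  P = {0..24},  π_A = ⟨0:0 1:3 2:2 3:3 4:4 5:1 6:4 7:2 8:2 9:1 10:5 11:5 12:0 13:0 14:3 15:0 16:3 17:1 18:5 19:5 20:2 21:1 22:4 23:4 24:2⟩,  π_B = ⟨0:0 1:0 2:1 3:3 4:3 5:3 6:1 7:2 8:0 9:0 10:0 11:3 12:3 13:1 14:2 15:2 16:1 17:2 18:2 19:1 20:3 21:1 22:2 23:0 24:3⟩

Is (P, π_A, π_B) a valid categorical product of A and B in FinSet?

Answer: NOT A VALID PRODUCT — |P|=25 ≠ |A|·|B|=24

Work:
|A|·|B| = 6·4 = 24;  |P| = 25
  → cardinalities differ; no bijection possible.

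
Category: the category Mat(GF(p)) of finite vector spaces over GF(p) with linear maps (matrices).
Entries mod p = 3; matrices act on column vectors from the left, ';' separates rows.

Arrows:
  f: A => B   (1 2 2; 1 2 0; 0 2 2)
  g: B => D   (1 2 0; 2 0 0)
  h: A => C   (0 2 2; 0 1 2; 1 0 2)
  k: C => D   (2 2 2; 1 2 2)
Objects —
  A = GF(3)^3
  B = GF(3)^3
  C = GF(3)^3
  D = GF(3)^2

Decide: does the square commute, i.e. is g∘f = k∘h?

Answer: DOES NOT COMMUTE

Derivation:
Path 1 = f;g:
  e0=[1,0,0] f=>[1,1,0] g=>[0,2]
  e1=[0,1,0] f=>[2,2,2] g=>[0,1]
  e2=[0,0,1] f=>[2,0,2] g=>[2,1]
  result₁ = (0 0 2; 2 1 1)
Path 2 = h;k:
  e0=[1,0,0] h=>[0,0,1] k=>[2,2]
  e1=[0,1,0] h=>[2,1,0] k=>[0,1]
  e2=[0,0,1] h=>[2,2,2] k=>[0,1]
  result₂ = (2 0 0; 2 1 1)
Equal? NO — does not commute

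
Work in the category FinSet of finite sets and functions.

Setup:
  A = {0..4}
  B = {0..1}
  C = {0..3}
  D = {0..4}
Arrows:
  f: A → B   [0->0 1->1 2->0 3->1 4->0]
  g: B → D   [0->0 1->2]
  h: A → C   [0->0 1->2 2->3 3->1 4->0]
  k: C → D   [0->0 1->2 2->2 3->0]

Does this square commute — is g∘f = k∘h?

Answer: COMMUTES

Trace:
1) trace f;g:
  0 f→0 g→0
  1 f→1 g→2
  2 f→0 g→0
  3 f→1 g→2
  4 f→0 g→0
  result₁ = [0->0 1->2 2->0 3->2 4->0]
2) trace h;k:
  0 h→0 k→0
  1 h→2 k→2
  2 h→3 k→0
  3 h→1 k→2
  4 h→0 k→0
  result₂ = [0->0 1->2 2->0 3->2 4->0]
Equal? YES — commutes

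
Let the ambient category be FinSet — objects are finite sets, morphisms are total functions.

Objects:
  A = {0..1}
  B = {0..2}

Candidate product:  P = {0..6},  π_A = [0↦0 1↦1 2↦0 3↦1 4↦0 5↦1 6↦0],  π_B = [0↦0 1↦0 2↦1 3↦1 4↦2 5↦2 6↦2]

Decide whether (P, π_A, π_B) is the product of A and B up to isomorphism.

Answer: NOT A VALID PRODUCT — |P|=7 ≠ |A|·|B|=6

Trace:
|A|·|B| = 2·3 = 6;  |P| = 7
  → cardinalities differ; no bijection possible.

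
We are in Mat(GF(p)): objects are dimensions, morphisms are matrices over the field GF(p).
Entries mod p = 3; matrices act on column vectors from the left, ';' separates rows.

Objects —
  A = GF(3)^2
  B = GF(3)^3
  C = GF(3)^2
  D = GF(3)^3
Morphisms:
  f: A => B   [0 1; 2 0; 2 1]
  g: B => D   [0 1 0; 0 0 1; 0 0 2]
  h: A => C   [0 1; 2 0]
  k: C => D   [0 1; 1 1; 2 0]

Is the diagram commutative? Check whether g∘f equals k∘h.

Path 1 = f;g:
  e0=[1,0] f=>[0,2,2] g=>[2,2,1]
  e1=[0,1] f=>[1,0,1] g=>[0,1,2]
  result₁ = [2 0; 2 1; 1 2]
Path 2 = h;k:
  e0=[1,0] h=>[0,2] k=>[2,2,0]
  e1=[0,1] h=>[1,0] k=>[0,1,2]
  result₂ = [2 0; 2 1; 0 2]
Equal? NO — does not commute

Answer: DOES NOT COMMUTE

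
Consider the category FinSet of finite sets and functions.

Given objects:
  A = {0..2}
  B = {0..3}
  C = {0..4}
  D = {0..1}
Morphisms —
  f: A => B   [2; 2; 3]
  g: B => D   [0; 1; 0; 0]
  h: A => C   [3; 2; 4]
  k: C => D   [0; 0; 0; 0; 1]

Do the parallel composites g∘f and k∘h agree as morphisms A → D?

Along f;g (path 1):
  0 f=>2 g=>0
  1 f=>2 g=>0
  2 f=>3 g=>0
  result₁ = [0; 0; 0]
Along h;k (path 2):
  0 h=>3 k=>0
  1 h=>2 k=>0
  2 h=>4 k=>1
  result₂ = [0; 0; 1]
Equal? differ; not commutative

Answer: DOES NOT COMMUTE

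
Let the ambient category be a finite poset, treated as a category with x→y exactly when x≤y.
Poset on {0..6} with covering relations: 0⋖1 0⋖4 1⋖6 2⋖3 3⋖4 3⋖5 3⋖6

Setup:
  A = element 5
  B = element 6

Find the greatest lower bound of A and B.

Answer: A∧B = 3

Derivation:
Lower bounds of A=5 and B=6: {2,3}
  2 ⊑ 3
  3 ⊑ 3
glb = 3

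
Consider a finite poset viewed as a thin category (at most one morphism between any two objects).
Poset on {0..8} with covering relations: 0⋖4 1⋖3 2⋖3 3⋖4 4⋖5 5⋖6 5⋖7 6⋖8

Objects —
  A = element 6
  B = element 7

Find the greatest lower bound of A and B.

Answer: A∧B = 5

Derivation:
Lower bounds of A=6 and B=7: {0,1,2,3,4,5}
  0 ⊑ 5
  1 ⊑ 5
  2 ⊑ 5
  3 ⊑ 5
  4 ⊑ 5
  5 ⊑ 5
glb = 5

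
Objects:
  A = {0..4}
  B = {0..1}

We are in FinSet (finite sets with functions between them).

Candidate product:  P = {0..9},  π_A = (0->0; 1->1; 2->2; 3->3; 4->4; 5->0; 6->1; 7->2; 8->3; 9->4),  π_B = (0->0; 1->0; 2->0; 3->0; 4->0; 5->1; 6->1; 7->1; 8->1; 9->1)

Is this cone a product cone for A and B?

Answer: VALID PRODUCT

Trace:
|A|·|B| = 5·2 = 10;  |P| = 10
Check the pairing map k ↦ (π_A(k), π_B(k)):
  0 -> (0,0)
  1 -> (1,0)
  2 -> (2,0)
  3 -> (3,0)
  4 -> (4,0)
  5 -> (0,1)
  6 -> (1,1)
  7 -> (2,1)
  8 -> (3,1)
  9 -> (4,1)
distinct pairs in image: 10 / 10 needed
  → bijection onto A×B; projections well-typed.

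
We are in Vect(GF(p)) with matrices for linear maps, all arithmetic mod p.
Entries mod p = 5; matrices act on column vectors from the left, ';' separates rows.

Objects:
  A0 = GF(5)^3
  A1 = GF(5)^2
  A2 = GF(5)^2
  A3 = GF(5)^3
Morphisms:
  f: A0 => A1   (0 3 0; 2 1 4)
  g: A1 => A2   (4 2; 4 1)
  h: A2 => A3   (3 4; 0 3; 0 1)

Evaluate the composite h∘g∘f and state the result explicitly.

Answer: (0 4 0; 1 4 2; 2 3 4)

Trace:
  e0=[1,0,0] f=>[0,2] g=>[4,2] h=>[0,1,2]
  e1=[0,1,0] f=>[3,1] g=>[4,3] h=>[4,4,3]
  e2=[0,0,1] f=>[0,4] g=>[3,4] h=>[0,2,4]
composite: (0 4 0; 1 4 2; 2 3 4)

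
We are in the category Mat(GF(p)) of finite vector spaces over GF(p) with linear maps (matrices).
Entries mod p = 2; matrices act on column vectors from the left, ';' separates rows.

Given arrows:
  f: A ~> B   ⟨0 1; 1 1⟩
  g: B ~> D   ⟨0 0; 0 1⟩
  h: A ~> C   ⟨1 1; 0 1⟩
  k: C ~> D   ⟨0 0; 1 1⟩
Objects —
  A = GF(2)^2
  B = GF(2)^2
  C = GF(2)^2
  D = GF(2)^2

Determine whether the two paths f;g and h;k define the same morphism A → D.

1) trace f;g:
  e0=[1,0] f~>[0,1] g~>[0,1]
  e1=[0,1] f~>[1,1] g~>[0,1]
  result₁ = ⟨0 0; 1 1⟩
2) trace h;k:
  e0=[1,0] h~>[1,0] k~>[0,1]
  e1=[0,1] h~>[1,1] k~>[0,0]
  result₂ = ⟨0 0; 1 0⟩
Equal? distinct morphisms ✗

Answer: DOES NOT COMMUTE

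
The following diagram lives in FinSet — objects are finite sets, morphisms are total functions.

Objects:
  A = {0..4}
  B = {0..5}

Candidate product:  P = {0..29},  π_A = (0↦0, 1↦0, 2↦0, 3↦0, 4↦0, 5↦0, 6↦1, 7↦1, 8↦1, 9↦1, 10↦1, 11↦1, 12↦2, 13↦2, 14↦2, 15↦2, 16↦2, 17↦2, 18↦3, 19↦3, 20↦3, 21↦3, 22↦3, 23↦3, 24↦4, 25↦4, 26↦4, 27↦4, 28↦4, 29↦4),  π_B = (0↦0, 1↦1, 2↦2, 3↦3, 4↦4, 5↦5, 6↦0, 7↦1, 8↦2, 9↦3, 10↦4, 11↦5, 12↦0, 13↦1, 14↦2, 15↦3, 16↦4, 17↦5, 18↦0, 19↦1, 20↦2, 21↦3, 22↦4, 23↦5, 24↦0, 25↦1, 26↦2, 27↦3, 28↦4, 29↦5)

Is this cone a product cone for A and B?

Answer: VALID PRODUCT

Work:
|A|·|B| = 5·6 = 30;  |P| = 30
Check the pairing map k ↦ (π_A(k), π_B(k)):
  0 ↦ (0,0)
  1 ↦ (0,1)
  2 ↦ (0,2)
  3 ↦ (0,3)
  4 ↦ (0,4)
  5 ↦ (0,5)
  6 ↦ (1,0)
  7 ↦ (1,1)
  8 ↦ (1,2)
  9 ↦ (1,3)
  10 ↦ (1,4)
  11 ↦ (1,5)
  12 ↦ (2,0)
  13 ↦ (2,1)
  14 ↦ (2,2)
  15 ↦ (2,3)
  16 ↦ (2,4)
  17 ↦ (2,5)
  18 ↦ (3,0)
  19 ↦ (3,1)
  20 ↦ (3,2)
  21 ↦ (3,3)
  22 ↦ (3,4)
  23 ↦ (3,5)
  24 ↦ (4,0)
  25 ↦ (4,1)
  26 ↦ (4,2)
  27 ↦ (4,3)
  28 ↦ (4,4)
  29 ↦ (4,5)
distinct pairs in image: 30 / 30 needed
  → bijection onto A×B; projections well-typed.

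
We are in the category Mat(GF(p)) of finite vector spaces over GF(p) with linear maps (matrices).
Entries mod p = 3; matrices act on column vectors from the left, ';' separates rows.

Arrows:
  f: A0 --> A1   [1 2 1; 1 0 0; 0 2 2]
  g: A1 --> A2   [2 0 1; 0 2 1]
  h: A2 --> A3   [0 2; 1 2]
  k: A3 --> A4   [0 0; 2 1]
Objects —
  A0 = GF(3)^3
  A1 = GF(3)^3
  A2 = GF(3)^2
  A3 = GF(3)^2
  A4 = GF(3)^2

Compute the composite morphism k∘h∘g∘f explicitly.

  e0=[1,0,0] f-->[1,1,0] g-->[2,2] h-->[1,0] k-->[0,2]
  e1=[0,1,0] f-->[2,0,2] g-->[0,2] h-->[1,1] k-->[0,0]
  e2=[0,0,1] f-->[1,0,2] g-->[1,2] h-->[1,2] k-->[0,1]
composite: [0 0 0; 2 0 1]

Answer: [0 0 0; 2 0 1]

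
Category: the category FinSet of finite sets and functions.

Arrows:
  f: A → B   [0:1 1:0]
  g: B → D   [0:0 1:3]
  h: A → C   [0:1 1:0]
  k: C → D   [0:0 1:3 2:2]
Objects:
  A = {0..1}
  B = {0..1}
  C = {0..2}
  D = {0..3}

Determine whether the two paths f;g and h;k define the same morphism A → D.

Answer: COMMUTES

Trace:
1) trace f;g:
  0 f→1 g→3
  1 f→0 g→0
  composite₁ = [0:3 1:0]
2) trace h;k:
  0 h→1 k→3
  1 h→0 k→0
  composite₂ = [0:3 1:0]
Equal? YES — commutes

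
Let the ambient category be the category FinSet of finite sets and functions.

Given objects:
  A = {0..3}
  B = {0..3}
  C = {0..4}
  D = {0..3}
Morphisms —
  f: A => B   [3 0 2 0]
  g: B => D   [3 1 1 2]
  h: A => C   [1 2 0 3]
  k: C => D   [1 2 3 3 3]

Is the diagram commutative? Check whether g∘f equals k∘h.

Answer: COMMUTES

Work:
Along f;g (path 1):
  0 f=>3 g=>2
  1 f=>0 g=>3
  2 f=>2 g=>1
  3 f=>0 g=>3
  result₁ = [2 3 1 3]
Along h;k (path 2):
  0 h=>1 k=>2
  1 h=>2 k=>3
  2 h=>0 k=>1
  3 h=>3 k=>3
  result₂ = [2 3 1 3]
Equal? equal; square commutes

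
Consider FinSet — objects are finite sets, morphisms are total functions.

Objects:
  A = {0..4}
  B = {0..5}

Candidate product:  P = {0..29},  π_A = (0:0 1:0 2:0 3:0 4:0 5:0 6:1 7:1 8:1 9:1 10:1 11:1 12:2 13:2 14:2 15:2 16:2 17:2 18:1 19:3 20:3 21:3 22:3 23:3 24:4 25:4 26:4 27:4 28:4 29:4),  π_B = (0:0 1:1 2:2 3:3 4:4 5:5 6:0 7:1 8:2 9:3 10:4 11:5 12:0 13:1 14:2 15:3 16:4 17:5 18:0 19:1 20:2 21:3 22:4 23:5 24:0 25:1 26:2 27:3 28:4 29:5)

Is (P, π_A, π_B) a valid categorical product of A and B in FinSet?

Answer: NOT A VALID PRODUCT — duplicate pair at indices 6,18

Work:
|A|·|B| = 5·6 = 30;  |P| = 30
Check the pairing map k ↦ (π_A(k), π_B(k)):
  0 : (0,0)
  1 : (0,1)
  2 : (0,2)
  3 : (0,3)
  4 : (0,4)
  5 : (0,5)
  6 : (1,0)
  7 : (1,1)
  8 : (1,2)
  9 : (1,3)
  10 : (1,4)
  11 : (1,5)
  12 : (2,0)
  13 : (2,1)
  14 : (2,2)
  15 : (2,3)
  16 : (2,4)
  17 : (2,5)
  18 : (1,0)  ✗ repeats pair of k=6
  19 : (3,1)
  20 : (3,2)
  21 : (3,3)
  22 : (3,4)
  23 : (3,5)
  24 : (4,0)
  25 : (4,1)
  26 : (4,2)
  27 : (4,3)
  28 : (4,4)
  29 : (4,5)
distinct pairs in image: 29 / 30 needed
  → (1,0) hit at k=6 and k=18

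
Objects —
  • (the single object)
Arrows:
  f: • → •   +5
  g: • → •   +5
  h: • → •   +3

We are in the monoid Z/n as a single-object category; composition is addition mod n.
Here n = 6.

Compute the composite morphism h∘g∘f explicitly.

Answer: +1

Work:
  0 +5≡5 +5≡4 +3≡1  (mod 6)
⟦path⟧: +1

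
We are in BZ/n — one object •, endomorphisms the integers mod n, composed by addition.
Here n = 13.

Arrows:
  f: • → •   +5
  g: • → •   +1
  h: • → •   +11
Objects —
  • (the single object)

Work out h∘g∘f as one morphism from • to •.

  0 +5≡5 +1≡6 +11≡4  (mod 13)
composite: +4

Answer: +4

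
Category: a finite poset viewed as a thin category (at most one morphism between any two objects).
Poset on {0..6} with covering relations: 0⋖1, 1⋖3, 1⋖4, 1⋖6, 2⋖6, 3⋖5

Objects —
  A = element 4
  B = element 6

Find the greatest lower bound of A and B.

{x : x⊑A ∧ x⊑B} = {0,1}  (A=4, B=6)
  0 ⊑ 1
  1 ⊑ 1
glb = 1

Answer: A∧B = 1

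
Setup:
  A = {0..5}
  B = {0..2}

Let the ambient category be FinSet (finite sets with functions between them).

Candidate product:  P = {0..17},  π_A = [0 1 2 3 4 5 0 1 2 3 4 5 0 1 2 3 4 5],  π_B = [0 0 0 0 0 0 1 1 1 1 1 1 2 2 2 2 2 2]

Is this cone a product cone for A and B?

|A|·|B| = 6·3 = 18;  |P| = 18
Check the pairing map k ↦ (π_A(k), π_B(k)):
  0 : (0,0)
  1 : (1,0)
  2 : (2,0)
  3 : (3,0)
  4 : (4,0)
  5 : (5,0)
  6 : (0,1)
  7 : (1,1)
  8 : (2,1)
  9 : (3,1)
  10 : (4,1)
  11 : (5,1)
  12 : (0,2)
  13 : (1,2)
  14 : (2,2)
  15 : (3,2)
  16 : (4,2)
  17 : (5,2)
distinct pairs in image: 18 / 18 needed
  → bijection onto A×B; projections well-typed.

Answer: VALID PRODUCT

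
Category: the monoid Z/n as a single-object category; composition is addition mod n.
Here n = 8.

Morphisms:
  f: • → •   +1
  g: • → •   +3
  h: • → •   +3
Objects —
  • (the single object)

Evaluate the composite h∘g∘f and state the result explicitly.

Answer: +7

Trace:
  0 +1≡1 +3≡4 +3≡7  (mod 8)
composite: +7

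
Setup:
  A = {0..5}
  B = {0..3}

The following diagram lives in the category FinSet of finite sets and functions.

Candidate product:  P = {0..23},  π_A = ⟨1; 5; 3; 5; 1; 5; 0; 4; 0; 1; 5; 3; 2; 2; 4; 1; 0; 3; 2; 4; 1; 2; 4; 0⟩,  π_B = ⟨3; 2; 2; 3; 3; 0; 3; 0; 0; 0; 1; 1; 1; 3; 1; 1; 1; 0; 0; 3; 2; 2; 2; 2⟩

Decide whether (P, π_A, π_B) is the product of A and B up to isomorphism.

Answer: NOT A VALID PRODUCT — duplicate pair at indices 4,0

Work:
|A|·|B| = 6·4 = 24;  |P| = 24
Check the pairing map k ↦ (π_A(k), π_B(k)):
  0 -> (1,3)
  1 -> (5,2)
  2 -> (3,2)
  3 -> (5,3)
  4 -> (1,3)  ✗ repeats pair of k=0
  5 -> (5,0)
  6 -> (0,3)
  7 -> (4,0)
  8 -> (0,0)
  9 -> (1,0)
  10 -> (5,1)
  11 -> (3,1)
  12 -> (2,1)
  13 -> (2,3)
  14 -> (4,1)
  15 -> (1,1)
  16 -> (0,1)
  17 -> (3,0)
  18 -> (2,0)
  19 -> (4,3)
  20 -> (1,2)
  21 -> (2,2)
  22 -> (4,2)
  23 -> (0,2)
distinct pairs in image: 23 / 24 needed
  → (1,3) hit at k=0 and k=4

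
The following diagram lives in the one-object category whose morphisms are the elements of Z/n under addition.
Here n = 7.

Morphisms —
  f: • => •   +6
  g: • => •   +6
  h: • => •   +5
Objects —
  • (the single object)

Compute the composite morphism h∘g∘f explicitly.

  0 +6≡6 +6≡5 +5≡3  (mod 7)
result: +3

Answer: +3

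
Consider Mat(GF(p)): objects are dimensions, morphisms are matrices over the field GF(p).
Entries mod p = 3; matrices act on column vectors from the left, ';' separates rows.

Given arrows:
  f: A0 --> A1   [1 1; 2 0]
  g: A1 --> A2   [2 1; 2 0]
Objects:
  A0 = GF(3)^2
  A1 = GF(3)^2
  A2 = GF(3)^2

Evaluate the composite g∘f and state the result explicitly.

Answer: [1 2; 2 2]

Derivation:
  e0=(1,0) f-->(1,2) g-->(1,2)
  e1=(0,1) f-->(1,0) g-->(2,2)
composite: [1 2; 2 2]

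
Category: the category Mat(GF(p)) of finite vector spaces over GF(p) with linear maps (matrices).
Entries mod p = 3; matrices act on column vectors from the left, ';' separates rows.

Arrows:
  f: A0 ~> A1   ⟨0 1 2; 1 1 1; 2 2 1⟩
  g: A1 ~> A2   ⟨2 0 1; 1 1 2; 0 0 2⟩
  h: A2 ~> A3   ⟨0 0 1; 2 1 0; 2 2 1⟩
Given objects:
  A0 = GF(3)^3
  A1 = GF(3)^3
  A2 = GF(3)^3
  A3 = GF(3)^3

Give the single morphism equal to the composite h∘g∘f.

Answer: ⟨1 1 2; 0 2 0; 0 0 1⟩

Trace:
  e0=⟨1,0,0⟩ f~>⟨0,1,2⟩ g~>⟨2,2,1⟩ h~>⟨1,0,0⟩
  e1=⟨0,1,0⟩ f~>⟨1,1,2⟩ g~>⟨1,0,1⟩ h~>⟨1,2,0⟩
  e2=⟨0,0,1⟩ f~>⟨2,1,1⟩ g~>⟨2,2,2⟩ h~>⟨2,0,1⟩
result: ⟨1 1 2; 0 2 0; 0 0 1⟩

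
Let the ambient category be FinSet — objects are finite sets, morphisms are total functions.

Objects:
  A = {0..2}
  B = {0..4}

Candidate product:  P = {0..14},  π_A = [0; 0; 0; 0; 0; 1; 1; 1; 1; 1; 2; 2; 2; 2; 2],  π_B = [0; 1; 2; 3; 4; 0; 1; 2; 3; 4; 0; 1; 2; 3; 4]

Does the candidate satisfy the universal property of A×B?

|A|·|B| = 3·5 = 15;  |P| = 15
Check the pairing map k ↦ (π_A(k), π_B(k)):
  0 -> (0,0)
  1 -> (0,1)
  2 -> (0,2)
  3 -> (0,3)
  4 -> (0,4)
  5 -> (1,0)
  6 -> (1,1)
  7 -> (1,2)
  8 -> (1,3)
  9 -> (1,4)
  10 -> (2,0)
  11 -> (2,1)
  12 -> (2,2)
  13 -> (2,3)
  14 -> (2,4)
distinct pairs in image: 15 / 15 needed
  → bijection onto A×B; projections well-typed.

Answer: VALID PRODUCT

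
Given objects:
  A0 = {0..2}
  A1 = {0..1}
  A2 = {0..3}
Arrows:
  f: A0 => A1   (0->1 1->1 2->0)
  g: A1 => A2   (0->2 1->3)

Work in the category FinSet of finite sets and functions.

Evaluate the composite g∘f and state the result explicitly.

  0 f=>1 g=>3
  1 f=>1 g=>3
  2 f=>0 g=>2
result: (0->3 1->3 2->2)

Answer: (0->3 1->3 2->2)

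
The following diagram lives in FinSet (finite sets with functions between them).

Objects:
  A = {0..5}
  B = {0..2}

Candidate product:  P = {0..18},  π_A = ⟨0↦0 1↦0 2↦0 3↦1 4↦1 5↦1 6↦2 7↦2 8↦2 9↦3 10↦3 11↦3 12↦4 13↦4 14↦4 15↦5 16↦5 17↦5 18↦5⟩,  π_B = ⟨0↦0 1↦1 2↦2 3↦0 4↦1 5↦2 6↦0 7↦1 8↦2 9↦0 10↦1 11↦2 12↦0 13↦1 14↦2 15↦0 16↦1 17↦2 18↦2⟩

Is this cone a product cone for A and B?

|A|·|B| = 6·3 = 18;  |P| = 19
  → cardinalities differ; no bijection possible.

Answer: NOT A VALID PRODUCT — |P|=19 ≠ |A|·|B|=18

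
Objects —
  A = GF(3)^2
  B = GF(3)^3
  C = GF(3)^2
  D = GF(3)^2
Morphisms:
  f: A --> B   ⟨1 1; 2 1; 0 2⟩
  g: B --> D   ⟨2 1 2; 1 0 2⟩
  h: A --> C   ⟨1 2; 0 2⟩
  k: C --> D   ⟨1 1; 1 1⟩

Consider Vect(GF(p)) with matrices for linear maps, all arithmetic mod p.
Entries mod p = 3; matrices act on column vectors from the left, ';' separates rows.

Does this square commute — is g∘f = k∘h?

1) trace f;g:
  e0=(1,0) f-->(1,2,0) g-->(1,1)
  e1=(0,1) f-->(1,1,2) g-->(1,2)
  ⟦path⟧₁ = ⟨1 1; 1 2⟩
2) trace h;k:
  e0=(1,0) h-->(1,0) k-->(1,1)
  e1=(0,1) h-->(2,2) k-->(1,1)
  ⟦path⟧₂ = ⟨1 1; 1 1⟩
Equal? distinct morphisms ✗

Answer: DOES NOT COMMUTE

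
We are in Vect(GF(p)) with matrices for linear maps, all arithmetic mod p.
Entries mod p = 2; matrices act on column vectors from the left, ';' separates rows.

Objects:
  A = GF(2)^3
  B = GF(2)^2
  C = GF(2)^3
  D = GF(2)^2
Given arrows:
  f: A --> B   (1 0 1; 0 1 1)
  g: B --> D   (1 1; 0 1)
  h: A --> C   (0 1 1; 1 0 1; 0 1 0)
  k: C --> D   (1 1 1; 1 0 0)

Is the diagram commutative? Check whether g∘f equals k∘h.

Along f;g (path 1):
  e0=(1,0,0) f-->(1,0) g-->(1,0)
  e1=(0,1,0) f-->(0,1) g-->(1,1)
  e2=(0,0,1) f-->(1,1) g-->(0,1)
  ⟦path⟧₁ = (1 1 0; 0 1 1)
Along h;k (path 2):
  e0=(1,0,0) h-->(0,1,0) k-->(1,0)
  e1=(0,1,0) h-->(1,0,1) k-->(0,1)
  e2=(0,0,1) h-->(1,1,0) k-->(0,1)
  ⟦path⟧₂ = (1 0 0; 0 1 1)
Equal? differ; not commutative

Answer: DOES NOT COMMUTE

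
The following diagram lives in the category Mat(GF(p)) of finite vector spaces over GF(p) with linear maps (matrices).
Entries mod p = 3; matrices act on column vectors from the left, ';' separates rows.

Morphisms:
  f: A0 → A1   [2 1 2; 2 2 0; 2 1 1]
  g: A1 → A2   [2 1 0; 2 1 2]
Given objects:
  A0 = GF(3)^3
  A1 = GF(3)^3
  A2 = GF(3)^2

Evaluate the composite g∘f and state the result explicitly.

Answer: [0 1 1; 1 0 0]

Derivation:
  e0=[1,0,0] f→[2,2,2] g→[0,1]
  e1=[0,1,0] f→[1,2,1] g→[1,0]
  e2=[0,0,1] f→[2,0,1] g→[1,0]
composite: [0 1 1; 1 0 0]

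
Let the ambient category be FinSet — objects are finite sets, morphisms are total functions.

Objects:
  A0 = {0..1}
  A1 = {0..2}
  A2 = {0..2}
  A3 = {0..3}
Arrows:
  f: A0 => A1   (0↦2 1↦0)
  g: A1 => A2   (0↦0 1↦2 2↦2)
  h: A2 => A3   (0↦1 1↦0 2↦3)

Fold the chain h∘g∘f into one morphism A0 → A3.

Answer: (0↦3 1↦1)

Work:
  0 f=>2 g=>2 h=>3
  1 f=>0 g=>0 h=>1
⟦path⟧: (0↦3 1↦1)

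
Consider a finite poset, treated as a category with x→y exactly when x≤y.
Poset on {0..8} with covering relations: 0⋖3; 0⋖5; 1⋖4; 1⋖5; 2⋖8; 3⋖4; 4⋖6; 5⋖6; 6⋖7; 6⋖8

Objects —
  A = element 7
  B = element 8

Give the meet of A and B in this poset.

Answer: A∧B = 6

Trace:
{x : x<=A ∧ x<=B} = {0,1,3,4,5,6}  (A=7, B=8)
  0 <= 6
  1 <= 6
  3 <= 6
  4 <= 6
  5 <= 6
  6 <= 6
glb = 6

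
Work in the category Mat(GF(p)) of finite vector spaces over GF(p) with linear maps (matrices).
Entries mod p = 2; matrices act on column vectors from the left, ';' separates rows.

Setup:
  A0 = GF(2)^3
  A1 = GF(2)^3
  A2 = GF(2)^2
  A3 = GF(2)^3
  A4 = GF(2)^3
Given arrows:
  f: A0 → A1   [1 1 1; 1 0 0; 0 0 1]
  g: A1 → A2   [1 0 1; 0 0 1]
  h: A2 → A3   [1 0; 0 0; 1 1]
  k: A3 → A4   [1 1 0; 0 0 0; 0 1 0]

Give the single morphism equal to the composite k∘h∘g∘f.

  e0=⟨1,0,0⟩ f→⟨1,1,0⟩ g→⟨1,0⟩ h→⟨1,0,1⟩ k→⟨1,0,0⟩
  e1=⟨0,1,0⟩ f→⟨1,0,0⟩ g→⟨1,0⟩ h→⟨1,0,1⟩ k→⟨1,0,0⟩
  e2=⟨0,0,1⟩ f→⟨1,0,1⟩ g→⟨0,1⟩ h→⟨0,0,1⟩ k→⟨0,0,0⟩
result: [1 1 0; 0 0 0; 0 0 0]

Answer: [1 1 0; 0 0 0; 0 0 0]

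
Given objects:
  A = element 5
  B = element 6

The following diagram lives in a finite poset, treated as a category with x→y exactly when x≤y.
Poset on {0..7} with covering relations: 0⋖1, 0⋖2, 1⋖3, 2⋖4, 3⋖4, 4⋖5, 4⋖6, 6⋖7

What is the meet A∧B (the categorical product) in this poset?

Answer: A∧B = 4

Work:
{x : x<=A ∧ x<=B} = {0,1,2,3,4}  (A=5, B=6)
  0 <= 4
  1 <= 4
  2 <= 4
  3 <= 4
  4 <= 4
glb = 4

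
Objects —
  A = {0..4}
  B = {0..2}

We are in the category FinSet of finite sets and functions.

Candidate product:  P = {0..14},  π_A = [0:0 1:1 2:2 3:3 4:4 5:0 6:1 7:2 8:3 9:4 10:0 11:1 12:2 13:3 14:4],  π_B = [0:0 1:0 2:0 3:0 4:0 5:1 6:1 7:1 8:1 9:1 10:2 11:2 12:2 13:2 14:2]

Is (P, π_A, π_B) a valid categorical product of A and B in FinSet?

|A|·|B| = 5·3 = 15;  |P| = 15
Check the pairing map k ↦ (π_A(k), π_B(k)):
  0 : (0,0)
  1 : (1,0)
  2 : (2,0)
  3 : (3,0)
  4 : (4,0)
  5 : (0,1)
  6 : (1,1)
  7 : (2,1)
  8 : (3,1)
  9 : (4,1)
  10 : (0,2)
  11 : (1,2)
  12 : (2,2)
  13 : (3,2)
  14 : (4,2)
distinct pairs in image: 15 / 15 needed
  → bijection onto A×B; projections well-typed.

Answer: VALID PRODUCT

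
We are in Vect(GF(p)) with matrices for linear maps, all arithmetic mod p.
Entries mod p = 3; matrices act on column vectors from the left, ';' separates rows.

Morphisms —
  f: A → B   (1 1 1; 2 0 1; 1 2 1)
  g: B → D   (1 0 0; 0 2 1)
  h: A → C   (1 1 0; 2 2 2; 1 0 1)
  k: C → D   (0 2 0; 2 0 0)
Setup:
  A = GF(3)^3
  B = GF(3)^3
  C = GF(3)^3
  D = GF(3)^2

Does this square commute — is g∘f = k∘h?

Answer: COMMUTES

Work:
1) trace f;g:
  e0=⟨1,0,0⟩ f→⟨1,2,1⟩ g→⟨1,2⟩
  e1=⟨0,1,0⟩ f→⟨1,0,2⟩ g→⟨1,2⟩
  e2=⟨0,0,1⟩ f→⟨1,1,1⟩ g→⟨1,0⟩
  ⟦path⟧₁ = (1 1 1; 2 2 0)
2) trace h;k:
  e0=⟨1,0,0⟩ h→⟨1,2,1⟩ k→⟨1,2⟩
  e1=⟨0,1,0⟩ h→⟨1,2,0⟩ k→⟨1,2⟩
  e2=⟨0,0,1⟩ h→⟨0,2,1⟩ k→⟨1,0⟩
  ⟦path⟧₂ = (1 1 1; 2 2 0)
Equal? equal; square commutes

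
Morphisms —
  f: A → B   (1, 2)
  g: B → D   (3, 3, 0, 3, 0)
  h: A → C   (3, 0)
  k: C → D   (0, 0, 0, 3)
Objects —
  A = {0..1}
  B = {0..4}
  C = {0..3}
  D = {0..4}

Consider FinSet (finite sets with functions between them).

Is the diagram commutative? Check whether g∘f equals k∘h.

Along f;g (path 1):
  0 f→1 g→3
  1 f→2 g→0
  ⟦path⟧₁ = (3, 0)
Along h;k (path 2):
  0 h→3 k→3
  1 h→0 k→0
  ⟦path⟧₂ = (3, 0)
Equal? YES — commutes

Answer: COMMUTES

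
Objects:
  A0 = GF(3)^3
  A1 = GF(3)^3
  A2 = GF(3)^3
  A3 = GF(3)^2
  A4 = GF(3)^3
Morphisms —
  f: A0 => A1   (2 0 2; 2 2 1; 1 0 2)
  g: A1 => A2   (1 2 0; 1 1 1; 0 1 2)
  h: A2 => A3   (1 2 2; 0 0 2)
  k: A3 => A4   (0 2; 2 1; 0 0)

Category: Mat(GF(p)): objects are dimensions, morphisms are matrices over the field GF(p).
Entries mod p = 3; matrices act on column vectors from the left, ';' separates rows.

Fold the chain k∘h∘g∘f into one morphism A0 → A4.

  e0=(1,0,0) f=>(2,2,1) g=>(0,2,1) h=>(0,2) k=>(1,2,0)
  e1=(0,1,0) f=>(0,2,0) g=>(1,2,2) h=>(0,1) k=>(2,1,0)
  e2=(0,0,1) f=>(2,1,2) g=>(1,2,2) h=>(0,1) k=>(2,1,0)
result: (1 2 2; 2 1 1; 0 0 0)

Answer: (1 2 2; 2 1 1; 0 0 0)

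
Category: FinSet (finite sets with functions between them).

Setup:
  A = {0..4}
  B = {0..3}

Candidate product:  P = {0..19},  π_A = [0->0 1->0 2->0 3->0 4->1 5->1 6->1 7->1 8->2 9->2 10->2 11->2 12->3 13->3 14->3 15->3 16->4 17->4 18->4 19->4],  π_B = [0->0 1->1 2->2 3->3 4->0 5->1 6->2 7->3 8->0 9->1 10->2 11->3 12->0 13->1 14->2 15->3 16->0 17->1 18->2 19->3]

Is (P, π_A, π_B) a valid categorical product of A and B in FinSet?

Answer: VALID PRODUCT

Work:
|A|·|B| = 5·4 = 20;  |P| = 20
Check the pairing map k ↦ (π_A(k), π_B(k)):
  0 -> (0,0)
  1 -> (0,1)
  2 -> (0,2)
  3 -> (0,3)
  4 -> (1,0)
  5 -> (1,1)
  6 -> (1,2)
  7 -> (1,3)
  8 -> (2,0)
  9 -> (2,1)
  10 -> (2,2)
  11 -> (2,3)
  12 -> (3,0)
  13 -> (3,1)
  14 -> (3,2)
  15 -> (3,3)
  16 -> (4,0)
  17 -> (4,1)
  18 -> (4,2)
  19 -> (4,3)
distinct pairs in image: 20 / 20 needed
  → bijection onto A×B; projections well-typed.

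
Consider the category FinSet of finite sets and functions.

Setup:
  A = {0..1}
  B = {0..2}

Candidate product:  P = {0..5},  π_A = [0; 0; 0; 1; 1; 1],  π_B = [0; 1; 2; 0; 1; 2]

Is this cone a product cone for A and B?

Answer: VALID PRODUCT

Derivation:
|A|·|B| = 2·3 = 6;  |P| = 6
Check the pairing map k ↦ (π_A(k), π_B(k)):
  0 : (0,0)
  1 : (0,1)
  2 : (0,2)
  3 : (1,0)
  4 : (1,1)
  5 : (1,2)
distinct pairs in image: 6 / 6 needed
  → bijection onto A×B; projections well-typed.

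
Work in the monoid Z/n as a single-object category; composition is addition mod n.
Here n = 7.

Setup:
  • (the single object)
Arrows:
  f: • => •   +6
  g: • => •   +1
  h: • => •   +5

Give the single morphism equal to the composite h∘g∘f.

  0 +6≡6 +1≡0 +5≡5  (mod 7)
result: +5

Answer: +5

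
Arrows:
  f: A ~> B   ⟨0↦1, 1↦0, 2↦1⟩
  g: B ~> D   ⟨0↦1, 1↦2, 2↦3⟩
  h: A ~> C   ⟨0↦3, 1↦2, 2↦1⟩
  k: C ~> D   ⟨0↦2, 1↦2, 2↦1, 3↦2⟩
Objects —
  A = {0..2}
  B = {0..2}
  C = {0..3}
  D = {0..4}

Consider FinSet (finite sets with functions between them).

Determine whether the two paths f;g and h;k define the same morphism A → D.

Answer: COMMUTES

Trace:
Path 1 = f;g:
  0 f~>1 g~>2
  1 f~>0 g~>1
  2 f~>1 g~>2
  ⟦path⟧₁ = ⟨0↦2, 1↦1, 2↦2⟩
Path 2 = h;k:
  0 h~>3 k~>2
  1 h~>2 k~>1
  2 h~>1 k~>2
  ⟦path⟧₂ = ⟨0↦2, 1↦1, 2↦2⟩
Equal? YES — commutes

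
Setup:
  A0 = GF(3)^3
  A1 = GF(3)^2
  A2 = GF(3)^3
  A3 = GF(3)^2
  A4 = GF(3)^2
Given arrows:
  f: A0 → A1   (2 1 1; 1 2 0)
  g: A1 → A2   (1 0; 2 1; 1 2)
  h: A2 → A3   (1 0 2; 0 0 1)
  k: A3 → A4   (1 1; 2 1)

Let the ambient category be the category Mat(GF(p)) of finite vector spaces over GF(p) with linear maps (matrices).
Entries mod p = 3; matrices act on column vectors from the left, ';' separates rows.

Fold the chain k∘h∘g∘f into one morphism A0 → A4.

Answer: (2 1 1; 0 0 1)

Derivation:
  e0=(1,0,0) f→(2,1) g→(2,2,1) h→(1,1) k→(2,0)
  e1=(0,1,0) f→(1,2) g→(1,1,2) h→(2,2) k→(1,0)
  e2=(0,0,1) f→(1,0) g→(1,2,1) h→(0,1) k→(1,1)
result: (2 1 1; 0 0 1)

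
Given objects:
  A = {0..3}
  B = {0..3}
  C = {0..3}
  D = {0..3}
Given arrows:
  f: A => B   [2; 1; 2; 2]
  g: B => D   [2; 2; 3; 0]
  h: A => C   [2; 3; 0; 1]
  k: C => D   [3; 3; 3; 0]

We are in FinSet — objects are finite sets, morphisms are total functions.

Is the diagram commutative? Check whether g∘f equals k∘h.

Answer: DOES NOT COMMUTE

Work:
Path 1 = f;g:
  0 f=>2 g=>3
  1 f=>1 g=>2
  2 f=>2 g=>3
  3 f=>2 g=>3
  result₁ = [3; 2; 3; 3]
Path 2 = h;k:
  0 h=>2 k=>3
  1 h=>3 k=>0
  2 h=>0 k=>3
  3 h=>1 k=>3
  result₂ = [3; 0; 3; 3]
Equal? distinct morphisms ✗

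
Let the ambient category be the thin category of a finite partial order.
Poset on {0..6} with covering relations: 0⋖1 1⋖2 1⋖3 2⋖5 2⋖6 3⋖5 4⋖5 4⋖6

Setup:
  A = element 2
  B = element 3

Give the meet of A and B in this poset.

Lower bounds of A=2 and B=3: {0,1}
  0 <= 1
  1 <= 1
glb = 1

Answer: A∧B = 1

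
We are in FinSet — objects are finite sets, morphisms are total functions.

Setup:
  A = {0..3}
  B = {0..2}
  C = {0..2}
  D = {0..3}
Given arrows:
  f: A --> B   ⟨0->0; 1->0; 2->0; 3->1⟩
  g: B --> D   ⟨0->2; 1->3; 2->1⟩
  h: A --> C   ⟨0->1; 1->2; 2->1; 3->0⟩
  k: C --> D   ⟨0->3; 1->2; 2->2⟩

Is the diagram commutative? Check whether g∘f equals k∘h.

Answer: COMMUTES

Derivation:
1) trace f;g:
  0 f-->0 g-->2
  1 f-->0 g-->2
  2 f-->0 g-->2
  3 f-->1 g-->3
  ⟦path⟧₁ = ⟨0->2; 1->2; 2->2; 3->3⟩
2) trace h;k:
  0 h-->1 k-->2
  1 h-->2 k-->2
  2 h-->1 k-->2
  3 h-->0 k-->3
  ⟦path⟧₂ = ⟨0->2; 1->2; 2->2; 3->3⟩
Equal? equal; square commutes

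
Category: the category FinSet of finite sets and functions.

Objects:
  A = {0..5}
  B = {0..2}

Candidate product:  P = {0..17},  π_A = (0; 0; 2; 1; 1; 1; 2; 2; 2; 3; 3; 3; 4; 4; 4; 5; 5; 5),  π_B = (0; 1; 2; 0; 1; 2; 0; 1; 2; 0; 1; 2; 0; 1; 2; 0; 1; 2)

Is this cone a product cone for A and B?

|A|·|B| = 6·3 = 18;  |P| = 18
Check the pairing map k ↦ (π_A(k), π_B(k)):
  0 ↦ (0,0)
  1 ↦ (0,1)
  2 ↦ (2,2)
  3 ↦ (1,0)
  4 ↦ (1,1)
  5 ↦ (1,2)
  6 ↦ (2,0)
  7 ↦ (2,1)
  8 ↦ (2,2)  ✗ repeats pair of k=2
  9 ↦ (3,0)
  10 ↦ (3,1)
  11 ↦ (3,2)
  12 ↦ (4,0)
  13 ↦ (4,1)
  14 ↦ (4,2)
  15 ↦ (5,0)
  16 ↦ (5,1)
  17 ↦ (5,2)
distinct pairs in image: 17 / 18 needed
  → (2,2) hit at k=2 and k=8

Answer: NOT A VALID PRODUCT — duplicate pair at indices 8,2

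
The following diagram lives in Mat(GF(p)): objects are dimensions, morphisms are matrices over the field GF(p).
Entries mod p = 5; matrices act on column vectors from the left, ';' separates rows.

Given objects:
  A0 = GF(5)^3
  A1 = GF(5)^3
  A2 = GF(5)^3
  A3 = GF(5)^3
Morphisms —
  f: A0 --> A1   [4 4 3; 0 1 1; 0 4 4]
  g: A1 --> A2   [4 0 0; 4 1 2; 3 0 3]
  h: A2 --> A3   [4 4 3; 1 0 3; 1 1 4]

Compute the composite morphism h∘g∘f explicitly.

Answer: [4 1 0; 2 3 0; 0 2 2]

Derivation:
  e0=[1,0,0] f-->[4,0,0] g-->[1,1,2] h-->[4,2,0]
  e1=[0,1,0] f-->[4,1,4] g-->[1,0,4] h-->[1,3,2]
  e2=[0,0,1] f-->[3,1,4] g-->[2,1,1] h-->[0,0,2]
composite: [4 1 0; 2 3 0; 0 2 2]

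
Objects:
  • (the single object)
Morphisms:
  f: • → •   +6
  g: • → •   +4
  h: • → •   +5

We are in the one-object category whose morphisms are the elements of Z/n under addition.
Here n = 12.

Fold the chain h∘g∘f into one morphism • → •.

Answer: +3

Derivation:
  0 +6≡6 +4≡10 +5≡3  (mod 12)
result: +3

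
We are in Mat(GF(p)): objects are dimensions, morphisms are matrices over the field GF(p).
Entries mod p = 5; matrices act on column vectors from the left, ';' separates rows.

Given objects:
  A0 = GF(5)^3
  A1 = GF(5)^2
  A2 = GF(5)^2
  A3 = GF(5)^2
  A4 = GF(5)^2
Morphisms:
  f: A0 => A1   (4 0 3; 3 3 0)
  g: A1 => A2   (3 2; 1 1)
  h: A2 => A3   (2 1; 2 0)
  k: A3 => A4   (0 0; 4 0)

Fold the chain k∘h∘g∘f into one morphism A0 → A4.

Answer: (0 0 0; 2 0 4)

Work:
  e0=[1,0,0] f=>[4,3] g=>[3,2] h=>[3,1] k=>[0,2]
  e1=[0,1,0] f=>[0,3] g=>[1,3] h=>[0,2] k=>[0,0]
  e2=[0,0,1] f=>[3,0] g=>[4,3] h=>[1,3] k=>[0,4]
composite: (0 0 0; 2 0 4)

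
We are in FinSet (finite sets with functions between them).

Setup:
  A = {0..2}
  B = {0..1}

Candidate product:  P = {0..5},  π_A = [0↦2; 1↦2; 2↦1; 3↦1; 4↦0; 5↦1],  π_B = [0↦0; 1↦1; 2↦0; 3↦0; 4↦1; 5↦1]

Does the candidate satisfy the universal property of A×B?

Answer: NOT A VALID PRODUCT — duplicate pair at indices 3,2

Derivation:
|A|·|B| = 3·2 = 6;  |P| = 6
Check the pairing map k ↦ (π_A(k), π_B(k)):
  0 ↦ (2,0)
  1 ↦ (2,1)
  2 ↦ (1,0)
  3 ↦ (1,0)  ✗ repeats pair of k=2
  4 ↦ (0,1)
  5 ↦ (1,1)
distinct pairs in image: 5 / 6 needed
  → (1,0) hit at k=2 and k=3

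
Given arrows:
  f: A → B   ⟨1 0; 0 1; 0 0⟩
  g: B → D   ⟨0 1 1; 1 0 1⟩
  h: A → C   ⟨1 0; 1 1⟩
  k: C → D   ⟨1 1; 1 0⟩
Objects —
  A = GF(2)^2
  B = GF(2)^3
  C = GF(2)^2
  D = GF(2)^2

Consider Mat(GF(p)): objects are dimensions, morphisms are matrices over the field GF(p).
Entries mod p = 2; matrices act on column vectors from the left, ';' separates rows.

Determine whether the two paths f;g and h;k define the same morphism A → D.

Answer: COMMUTES

Derivation:
1) trace f;g:
  e0=⟨1,0⟩ f→⟨1,0,0⟩ g→⟨0,1⟩
  e1=⟨0,1⟩ f→⟨0,1,0⟩ g→⟨1,0⟩
  result₁ = ⟨0 1; 1 0⟩
2) trace h;k:
  e0=⟨1,0⟩ h→⟨1,1⟩ k→⟨0,1⟩
  e1=⟨0,1⟩ h→⟨0,1⟩ k→⟨1,0⟩
  result₂ = ⟨0 1; 1 0⟩
Equal? equal; square commutes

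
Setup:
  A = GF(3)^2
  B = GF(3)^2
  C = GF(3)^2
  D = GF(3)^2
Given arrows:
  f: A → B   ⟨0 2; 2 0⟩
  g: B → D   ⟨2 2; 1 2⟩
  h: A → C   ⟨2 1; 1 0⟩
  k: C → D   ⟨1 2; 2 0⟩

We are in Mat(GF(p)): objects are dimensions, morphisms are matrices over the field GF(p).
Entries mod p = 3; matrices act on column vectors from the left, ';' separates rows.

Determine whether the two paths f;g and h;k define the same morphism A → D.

1) trace f;g:
  e0=(1,0) f→(0,2) g→(1,1)
  e1=(0,1) f→(2,0) g→(1,2)
  composite₁ = ⟨1 1; 1 2⟩
2) trace h;k:
  e0=(1,0) h→(2,1) k→(1,1)
  e1=(0,1) h→(1,0) k→(1,2)
  composite₂ = ⟨1 1; 1 2⟩
Equal? same morphism ✓

Answer: COMMUTES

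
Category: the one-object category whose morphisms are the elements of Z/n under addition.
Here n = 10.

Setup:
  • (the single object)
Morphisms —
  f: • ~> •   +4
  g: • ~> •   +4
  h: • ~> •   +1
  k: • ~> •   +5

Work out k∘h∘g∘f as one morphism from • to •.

  0 +4≡4 +4≡8 +1≡9 +5≡4  (mod 10)
⟦path⟧: +4

Answer: +4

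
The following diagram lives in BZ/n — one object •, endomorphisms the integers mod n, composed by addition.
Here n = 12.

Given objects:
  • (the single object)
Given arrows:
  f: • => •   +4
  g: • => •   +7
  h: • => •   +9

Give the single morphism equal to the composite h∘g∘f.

Answer: +8

Derivation:
  0 +4≡4 +7≡11 +9≡8  (mod 12)
⟦path⟧: +8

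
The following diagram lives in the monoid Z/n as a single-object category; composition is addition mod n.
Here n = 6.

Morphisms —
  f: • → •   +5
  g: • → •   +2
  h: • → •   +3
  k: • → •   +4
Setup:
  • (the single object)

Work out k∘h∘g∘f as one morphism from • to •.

  0 +5≡5 +2≡1 +3≡4 +4≡2  (mod 6)
result: +2

Answer: +2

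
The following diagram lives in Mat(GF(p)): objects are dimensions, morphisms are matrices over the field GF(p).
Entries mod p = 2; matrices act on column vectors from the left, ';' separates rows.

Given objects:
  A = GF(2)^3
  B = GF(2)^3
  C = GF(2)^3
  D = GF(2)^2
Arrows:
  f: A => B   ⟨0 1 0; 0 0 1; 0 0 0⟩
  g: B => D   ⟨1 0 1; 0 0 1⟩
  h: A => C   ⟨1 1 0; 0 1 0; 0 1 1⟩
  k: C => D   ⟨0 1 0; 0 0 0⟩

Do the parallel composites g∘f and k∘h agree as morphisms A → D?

Along f;g (path 1):
  e0=(1,0,0) f=>(0,0,0) g=>(0,0)
  e1=(0,1,0) f=>(1,0,0) g=>(1,0)
  e2=(0,0,1) f=>(0,1,0) g=>(0,0)
  composite₁ = ⟨0 1 0; 0 0 0⟩
Along h;k (path 2):
  e0=(1,0,0) h=>(1,0,0) k=>(0,0)
  e1=(0,1,0) h=>(1,1,1) k=>(1,0)
  e2=(0,0,1) h=>(0,0,1) k=>(0,0)
  composite₂ = ⟨0 1 0; 0 0 0⟩
Equal? YES — commutes

Answer: COMMUTES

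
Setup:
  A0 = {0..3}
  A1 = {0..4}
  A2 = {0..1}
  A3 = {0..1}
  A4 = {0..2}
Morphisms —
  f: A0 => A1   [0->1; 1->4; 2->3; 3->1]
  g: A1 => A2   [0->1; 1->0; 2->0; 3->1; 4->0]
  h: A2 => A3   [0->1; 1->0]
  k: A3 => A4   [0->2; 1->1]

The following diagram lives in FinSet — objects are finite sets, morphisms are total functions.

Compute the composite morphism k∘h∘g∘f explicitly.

Answer: [0->1; 1->1; 2->2; 3->1]

Work:
  0 f=>1 g=>0 h=>1 k=>1
  1 f=>4 g=>0 h=>1 k=>1
  2 f=>3 g=>1 h=>0 k=>2
  3 f=>1 g=>0 h=>1 k=>1
⟦path⟧: [0->1; 1->1; 2->2; 3->1]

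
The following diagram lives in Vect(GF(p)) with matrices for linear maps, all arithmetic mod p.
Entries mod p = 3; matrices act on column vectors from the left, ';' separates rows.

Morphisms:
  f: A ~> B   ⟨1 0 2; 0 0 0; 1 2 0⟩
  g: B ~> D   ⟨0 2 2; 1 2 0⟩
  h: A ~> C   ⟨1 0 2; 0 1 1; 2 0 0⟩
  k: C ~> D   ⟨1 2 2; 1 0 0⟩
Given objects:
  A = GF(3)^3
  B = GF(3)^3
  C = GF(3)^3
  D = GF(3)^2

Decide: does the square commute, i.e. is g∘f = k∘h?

1) trace f;g:
  e0=⟨1,0,0⟩ f~>⟨1,0,1⟩ g~>⟨2,1⟩
  e1=⟨0,1,0⟩ f~>⟨0,0,2⟩ g~>⟨1,0⟩
  e2=⟨0,0,1⟩ f~>⟨2,0,0⟩ g~>⟨0,2⟩
  result₁ = ⟨2 1 0; 1 0 2⟩
2) trace h;k:
  e0=⟨1,0,0⟩ h~>⟨1,0,2⟩ k~>⟨2,1⟩
  e1=⟨0,1,0⟩ h~>⟨0,1,0⟩ k~>⟨2,0⟩
  e2=⟨0,0,1⟩ h~>⟨2,1,0⟩ k~>⟨1,2⟩
  result₂ = ⟨2 2 1; 1 0 2⟩
Equal? NO — does not commute

Answer: DOES NOT COMMUTE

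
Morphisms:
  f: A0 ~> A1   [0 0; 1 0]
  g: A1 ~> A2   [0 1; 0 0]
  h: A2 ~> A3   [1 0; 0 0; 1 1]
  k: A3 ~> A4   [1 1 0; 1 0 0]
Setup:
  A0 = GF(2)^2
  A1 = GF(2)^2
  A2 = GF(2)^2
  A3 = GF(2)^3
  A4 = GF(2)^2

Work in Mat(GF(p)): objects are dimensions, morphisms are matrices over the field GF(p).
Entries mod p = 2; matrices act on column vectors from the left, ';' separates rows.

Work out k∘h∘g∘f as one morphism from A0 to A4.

Answer: [1 0; 1 0]

Work:
  e0=⟨1,0⟩ f~>⟨0,1⟩ g~>⟨1,0⟩ h~>⟨1,0,1⟩ k~>⟨1,1⟩
  e1=⟨0,1⟩ f~>⟨0,0⟩ g~>⟨0,0⟩ h~>⟨0,0,0⟩ k~>⟨0,0⟩
⟦path⟧: [1 0; 1 0]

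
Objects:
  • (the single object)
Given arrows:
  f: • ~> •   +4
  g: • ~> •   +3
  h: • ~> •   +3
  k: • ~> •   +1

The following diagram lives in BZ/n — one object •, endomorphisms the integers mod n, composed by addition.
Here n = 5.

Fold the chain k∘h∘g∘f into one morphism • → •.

  0 +4≡4 +3≡2 +3≡0 +1≡1  (mod 5)
⟦path⟧: +1

Answer: +1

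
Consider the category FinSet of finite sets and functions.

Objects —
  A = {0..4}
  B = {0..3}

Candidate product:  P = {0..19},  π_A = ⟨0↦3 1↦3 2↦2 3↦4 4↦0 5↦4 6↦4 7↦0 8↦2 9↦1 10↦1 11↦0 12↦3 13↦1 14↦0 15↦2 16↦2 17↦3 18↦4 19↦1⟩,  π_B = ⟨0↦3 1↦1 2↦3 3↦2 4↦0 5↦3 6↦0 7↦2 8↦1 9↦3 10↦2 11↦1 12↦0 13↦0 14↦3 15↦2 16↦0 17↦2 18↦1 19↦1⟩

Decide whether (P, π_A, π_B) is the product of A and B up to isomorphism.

|A|·|B| = 5·4 = 20;  |P| = 20
Check the pairing map k ↦ (π_A(k), π_B(k)):
  0 ↦ (3,3)
  1 ↦ (3,1)
  2 ↦ (2,3)
  3 ↦ (4,2)
  4 ↦ (0,0)
  5 ↦ (4,3)
  6 ↦ (4,0)
  7 ↦ (0,2)
  8 ↦ (2,1)
  9 ↦ (1,3)
  10 ↦ (1,2)
  11 ↦ (0,1)
  12 ↦ (3,0)
  13 ↦ (1,0)
  14 ↦ (0,3)
  15 ↦ (2,2)
  16 ↦ (2,0)
  17 ↦ (3,2)
  18 ↦ (4,1)
  19 ↦ (1,1)
distinct pairs in image: 20 / 20 needed
  → bijection onto A×B; projections well-typed.

Answer: VALID PRODUCT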